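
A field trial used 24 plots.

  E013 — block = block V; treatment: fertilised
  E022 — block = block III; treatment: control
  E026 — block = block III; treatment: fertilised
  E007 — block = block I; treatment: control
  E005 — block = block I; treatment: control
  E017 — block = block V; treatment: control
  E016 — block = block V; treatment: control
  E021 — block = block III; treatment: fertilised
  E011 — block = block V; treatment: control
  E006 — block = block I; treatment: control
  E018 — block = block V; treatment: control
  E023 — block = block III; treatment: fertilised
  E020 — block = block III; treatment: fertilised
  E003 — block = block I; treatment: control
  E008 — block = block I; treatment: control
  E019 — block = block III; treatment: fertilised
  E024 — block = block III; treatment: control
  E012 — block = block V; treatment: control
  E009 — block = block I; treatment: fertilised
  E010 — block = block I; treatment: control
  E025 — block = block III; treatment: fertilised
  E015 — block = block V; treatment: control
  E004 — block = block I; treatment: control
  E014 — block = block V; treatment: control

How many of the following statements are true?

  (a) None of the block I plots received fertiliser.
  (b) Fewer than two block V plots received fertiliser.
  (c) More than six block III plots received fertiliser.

1

(a) block I: |A| = 8, |A ∩ B| = 1; needs A ∩ B = ∅ (|A ∩ B| = 0) — false.
(b) block V: |A| = 8, |A ∩ B| = 1; needs |A ∩ B| < 2 — true.
(c) block III: |A| = 8, |A ∩ B| = 6; needs |A ∩ B| > 6 — false.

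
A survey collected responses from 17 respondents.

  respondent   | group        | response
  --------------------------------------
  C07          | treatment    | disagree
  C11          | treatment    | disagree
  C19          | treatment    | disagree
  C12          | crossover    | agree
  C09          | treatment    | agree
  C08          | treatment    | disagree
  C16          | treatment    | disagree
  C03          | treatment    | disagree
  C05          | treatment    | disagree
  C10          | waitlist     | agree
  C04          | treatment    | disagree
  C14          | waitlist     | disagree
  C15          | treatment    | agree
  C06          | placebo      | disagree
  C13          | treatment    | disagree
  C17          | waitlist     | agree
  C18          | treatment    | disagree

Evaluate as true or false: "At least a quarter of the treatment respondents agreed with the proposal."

'At least a quarter of the treatment respondents agreed with the proposal' holds iff |A ∩ B| / |A| ≥ 1/4.
A (the restrictor) = {C07, C11, C19, C09, C08, C16, C03, C05, C04, C15, C13, C18}, |A| = 12.
A ∩ B = {C09, C15}, so |A ∩ B| = 2.
A ∖ B = {C07, C11, C19, C08, C16, C03, C05, C04, C13, C18}, so |A ∖ B| = 10.
|A ∩ B|/|A| = 2/12, so the statement is false.

False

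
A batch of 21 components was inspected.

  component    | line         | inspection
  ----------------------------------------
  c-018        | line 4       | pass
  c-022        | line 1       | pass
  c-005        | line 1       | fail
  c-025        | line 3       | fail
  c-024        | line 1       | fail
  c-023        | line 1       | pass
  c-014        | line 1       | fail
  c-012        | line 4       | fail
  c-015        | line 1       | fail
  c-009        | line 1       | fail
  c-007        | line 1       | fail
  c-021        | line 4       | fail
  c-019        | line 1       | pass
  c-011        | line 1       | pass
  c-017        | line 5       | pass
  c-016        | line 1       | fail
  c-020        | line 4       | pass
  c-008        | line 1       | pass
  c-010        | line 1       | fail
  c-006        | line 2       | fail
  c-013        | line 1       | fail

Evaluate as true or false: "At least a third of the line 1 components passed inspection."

Truth condition: |A ∩ B| / |A| ≥ 1/3.
A (the restrictor) = {c-022, c-005, c-024, c-023, c-014, c-015, c-009, c-007, c-019, c-011, c-016, c-008, c-010, c-013}, |A| = 14.
A ∩ B = {c-022, c-023, c-019, c-011, c-008}, so |A ∩ B| = 5.
A ∖ B = {c-005, c-024, c-014, c-015, c-009, c-007, c-016, c-010, c-013}, so |A ∖ B| = 9.
|A ∩ B|/|A| = 5/14, so the statement is true.

True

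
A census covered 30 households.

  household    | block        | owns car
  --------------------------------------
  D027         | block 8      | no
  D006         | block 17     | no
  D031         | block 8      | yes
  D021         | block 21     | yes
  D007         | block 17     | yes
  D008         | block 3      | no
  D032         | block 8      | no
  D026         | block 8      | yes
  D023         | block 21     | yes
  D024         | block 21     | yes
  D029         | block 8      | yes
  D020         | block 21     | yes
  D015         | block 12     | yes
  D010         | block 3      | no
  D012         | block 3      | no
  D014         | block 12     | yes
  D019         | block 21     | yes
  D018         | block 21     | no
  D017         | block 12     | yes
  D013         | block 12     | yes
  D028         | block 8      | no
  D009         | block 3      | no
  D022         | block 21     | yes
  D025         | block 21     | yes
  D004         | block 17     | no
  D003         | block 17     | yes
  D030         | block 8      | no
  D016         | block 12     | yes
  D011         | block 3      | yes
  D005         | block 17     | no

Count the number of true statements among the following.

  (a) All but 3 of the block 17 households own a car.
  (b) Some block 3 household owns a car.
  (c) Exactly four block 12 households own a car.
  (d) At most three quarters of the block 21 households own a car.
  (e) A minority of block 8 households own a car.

3

(a) block 17: |A| = 5, |A ∩ B| = 2; needs |A ∖ B| = 3 — true.
(b) block 3: |A| = 5, |A ∩ B| = 1; needs A ∩ B ≠ ∅ (|A ∩ B| ≥ 1) — true.
(c) block 12: |A| = 5, |A ∩ B| = 5; needs |A ∩ B| = 4 — false.
(d) block 21: |A| = 8, |A ∩ B| = 7; needs |A ∩ B| / |A| ≤ 3/4 — false.
(e) block 8: |A| = 7, |A ∩ B| = 3; needs |A ∩ B| < |A ∖ B| — true.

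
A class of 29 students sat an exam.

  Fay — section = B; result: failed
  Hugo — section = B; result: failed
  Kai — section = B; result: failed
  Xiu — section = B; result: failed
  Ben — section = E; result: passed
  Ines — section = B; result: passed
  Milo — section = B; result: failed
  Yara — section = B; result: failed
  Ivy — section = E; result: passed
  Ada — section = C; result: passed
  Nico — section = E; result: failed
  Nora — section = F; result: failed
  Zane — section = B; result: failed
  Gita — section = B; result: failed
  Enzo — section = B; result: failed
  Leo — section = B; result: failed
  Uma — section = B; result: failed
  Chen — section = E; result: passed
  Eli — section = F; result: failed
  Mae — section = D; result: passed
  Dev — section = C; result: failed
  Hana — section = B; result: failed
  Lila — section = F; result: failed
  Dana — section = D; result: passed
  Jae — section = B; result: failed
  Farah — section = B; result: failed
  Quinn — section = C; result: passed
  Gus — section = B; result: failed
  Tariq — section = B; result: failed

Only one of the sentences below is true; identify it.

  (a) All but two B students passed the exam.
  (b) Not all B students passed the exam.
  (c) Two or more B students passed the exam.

|A| = 17, |A ∩ B| = 1, |A ∖ B| = 16.
(a) requires |A ∖ B| = 2: false.
(b) requires A ⊄ B (|A ∖ B| ≥ 1): true.
(c) requires |A ∩ B| ≥ 2: false.

(b)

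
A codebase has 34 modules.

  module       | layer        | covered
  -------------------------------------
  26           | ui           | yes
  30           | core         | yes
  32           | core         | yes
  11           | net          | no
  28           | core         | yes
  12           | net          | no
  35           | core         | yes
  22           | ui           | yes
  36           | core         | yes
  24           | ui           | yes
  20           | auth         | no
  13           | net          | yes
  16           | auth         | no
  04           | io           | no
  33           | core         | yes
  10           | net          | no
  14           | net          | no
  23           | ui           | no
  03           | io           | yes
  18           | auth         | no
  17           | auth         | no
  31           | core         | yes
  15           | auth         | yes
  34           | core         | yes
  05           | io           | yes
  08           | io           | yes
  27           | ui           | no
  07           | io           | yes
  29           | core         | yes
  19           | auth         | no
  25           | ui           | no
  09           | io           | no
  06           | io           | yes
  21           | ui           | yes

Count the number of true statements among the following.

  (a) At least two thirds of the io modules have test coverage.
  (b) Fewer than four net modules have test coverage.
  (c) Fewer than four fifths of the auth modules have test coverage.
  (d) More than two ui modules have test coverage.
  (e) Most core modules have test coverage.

(a) io: |A| = 7, |A ∩ B| = 5; needs |A ∩ B| / |A| ≥ 2/3 — true.
(b) net: |A| = 5, |A ∩ B| = 1; needs |A ∩ B| < 4 — true.
(c) auth: |A| = 6, |A ∩ B| = 1; needs |A ∩ B| / |A| < 4/5 — true.
(d) ui: |A| = 7, |A ∩ B| = 4; needs |A ∩ B| > 2 — true.
(e) core: |A| = 9, |A ∩ B| = 9; needs |A ∩ B| > |A ∖ B| — true.

5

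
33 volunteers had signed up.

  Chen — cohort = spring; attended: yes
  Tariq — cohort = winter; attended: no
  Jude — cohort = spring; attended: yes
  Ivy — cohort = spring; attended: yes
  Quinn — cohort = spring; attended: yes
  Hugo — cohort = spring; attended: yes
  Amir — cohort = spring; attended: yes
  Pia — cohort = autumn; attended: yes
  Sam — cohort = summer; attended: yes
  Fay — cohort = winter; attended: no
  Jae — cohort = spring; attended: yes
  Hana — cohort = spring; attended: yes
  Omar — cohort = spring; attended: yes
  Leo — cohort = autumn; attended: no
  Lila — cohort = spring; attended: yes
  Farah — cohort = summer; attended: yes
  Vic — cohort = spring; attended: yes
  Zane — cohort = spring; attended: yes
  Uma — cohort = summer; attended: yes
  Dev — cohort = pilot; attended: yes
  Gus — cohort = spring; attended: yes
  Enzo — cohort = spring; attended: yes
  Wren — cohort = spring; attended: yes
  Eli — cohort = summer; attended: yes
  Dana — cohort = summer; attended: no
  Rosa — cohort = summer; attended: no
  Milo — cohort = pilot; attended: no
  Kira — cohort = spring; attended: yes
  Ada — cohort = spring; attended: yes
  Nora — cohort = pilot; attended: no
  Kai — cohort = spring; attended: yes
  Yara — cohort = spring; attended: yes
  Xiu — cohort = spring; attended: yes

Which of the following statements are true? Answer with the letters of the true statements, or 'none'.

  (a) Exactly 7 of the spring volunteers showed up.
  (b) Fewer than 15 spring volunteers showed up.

|A| = 20, |A ∩ B| = 20, |A ∖ B| = 0.
(a) |A ∩ B| = 7: fails.
(b) |A ∩ B| < 15: fails.

none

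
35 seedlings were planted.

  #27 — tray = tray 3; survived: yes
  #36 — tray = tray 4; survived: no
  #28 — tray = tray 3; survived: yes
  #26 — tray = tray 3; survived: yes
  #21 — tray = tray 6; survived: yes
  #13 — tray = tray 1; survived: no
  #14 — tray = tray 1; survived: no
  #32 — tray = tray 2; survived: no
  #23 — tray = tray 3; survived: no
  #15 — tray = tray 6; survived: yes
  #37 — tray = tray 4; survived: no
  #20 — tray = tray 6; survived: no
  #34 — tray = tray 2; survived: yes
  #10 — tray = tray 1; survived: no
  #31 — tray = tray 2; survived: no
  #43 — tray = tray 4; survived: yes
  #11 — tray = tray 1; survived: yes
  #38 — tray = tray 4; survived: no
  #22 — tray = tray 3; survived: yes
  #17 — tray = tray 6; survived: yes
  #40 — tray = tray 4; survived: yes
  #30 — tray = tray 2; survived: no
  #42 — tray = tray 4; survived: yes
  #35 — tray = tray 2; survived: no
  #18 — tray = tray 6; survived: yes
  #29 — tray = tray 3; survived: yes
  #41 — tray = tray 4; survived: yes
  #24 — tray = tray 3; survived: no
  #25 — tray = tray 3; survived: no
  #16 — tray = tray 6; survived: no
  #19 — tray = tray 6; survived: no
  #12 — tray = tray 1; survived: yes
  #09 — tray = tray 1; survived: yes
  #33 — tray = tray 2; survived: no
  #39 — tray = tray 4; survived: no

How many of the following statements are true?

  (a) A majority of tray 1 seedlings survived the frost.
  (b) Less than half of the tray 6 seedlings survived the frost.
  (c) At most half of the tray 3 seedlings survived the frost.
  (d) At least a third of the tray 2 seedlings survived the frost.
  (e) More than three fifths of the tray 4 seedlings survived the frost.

(a) tray 1: |A| = 6, |A ∩ B| = 3; needs |A ∩ B| > |A ∖ B| — false.
(b) tray 6: |A| = 7, |A ∩ B| = 4; needs |A ∩ B| < |A ∖ B| — false.
(c) tray 3: |A| = 8, |A ∩ B| = 5; needs |A ∩ B| ≤ |A ∖ B| — false.
(d) tray 2: |A| = 6, |A ∩ B| = 1; needs |A ∩ B| / |A| ≥ 1/3 — false.
(e) tray 4: |A| = 8, |A ∩ B| = 4; needs |A ∩ B| / |A| > 3/5 — false.

0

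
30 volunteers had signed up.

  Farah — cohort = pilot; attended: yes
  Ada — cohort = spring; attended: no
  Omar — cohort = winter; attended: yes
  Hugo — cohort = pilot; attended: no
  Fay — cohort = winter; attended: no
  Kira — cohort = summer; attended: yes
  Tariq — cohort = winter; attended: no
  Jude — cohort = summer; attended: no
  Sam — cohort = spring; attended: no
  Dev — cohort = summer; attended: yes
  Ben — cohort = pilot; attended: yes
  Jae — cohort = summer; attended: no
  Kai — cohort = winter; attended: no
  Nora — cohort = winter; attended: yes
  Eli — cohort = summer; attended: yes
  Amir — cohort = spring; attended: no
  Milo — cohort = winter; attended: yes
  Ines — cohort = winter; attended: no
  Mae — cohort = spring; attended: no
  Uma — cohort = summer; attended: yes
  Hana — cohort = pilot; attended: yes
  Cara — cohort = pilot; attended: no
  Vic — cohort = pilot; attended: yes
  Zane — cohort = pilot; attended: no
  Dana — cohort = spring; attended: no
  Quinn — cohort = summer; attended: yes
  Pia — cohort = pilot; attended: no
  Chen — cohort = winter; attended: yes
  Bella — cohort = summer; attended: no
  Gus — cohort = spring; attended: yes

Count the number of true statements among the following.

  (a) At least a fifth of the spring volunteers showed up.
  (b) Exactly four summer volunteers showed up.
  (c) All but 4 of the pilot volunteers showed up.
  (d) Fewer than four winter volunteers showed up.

(a) spring: |A| = 6, |A ∩ B| = 1; needs |A ∩ B| / |A| ≥ 1/5 — false.
(b) summer: |A| = 8, |A ∩ B| = 5; needs |A ∩ B| = 4 — false.
(c) pilot: |A| = 8, |A ∩ B| = 4; needs |A ∖ B| = 4 — true.
(d) winter: |A| = 8, |A ∩ B| = 4; needs |A ∩ B| < 4 — false.

1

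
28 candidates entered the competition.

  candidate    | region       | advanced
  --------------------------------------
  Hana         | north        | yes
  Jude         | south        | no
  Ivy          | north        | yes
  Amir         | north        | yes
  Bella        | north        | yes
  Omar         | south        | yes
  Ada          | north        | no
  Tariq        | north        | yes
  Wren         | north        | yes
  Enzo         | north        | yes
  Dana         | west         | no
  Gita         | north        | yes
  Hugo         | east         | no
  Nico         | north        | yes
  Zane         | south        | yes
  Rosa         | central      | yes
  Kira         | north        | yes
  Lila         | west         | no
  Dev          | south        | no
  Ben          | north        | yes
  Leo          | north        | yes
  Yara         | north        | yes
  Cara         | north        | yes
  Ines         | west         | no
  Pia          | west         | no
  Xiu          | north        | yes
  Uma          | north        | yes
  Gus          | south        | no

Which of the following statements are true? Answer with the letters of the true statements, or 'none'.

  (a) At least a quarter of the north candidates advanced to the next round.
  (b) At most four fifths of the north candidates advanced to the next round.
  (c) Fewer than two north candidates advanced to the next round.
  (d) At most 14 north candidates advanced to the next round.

|A| = 17, |A ∩ B| = 16, |A ∖ B| = 1.
(a) |A ∩ B| / |A| ≥ 1/4: holds.
(b) |A ∩ B| / |A| ≤ 4/5: fails.
(c) |A ∩ B| < 2: fails.
(d) |A ∩ B| ≤ 14: fails.

(a)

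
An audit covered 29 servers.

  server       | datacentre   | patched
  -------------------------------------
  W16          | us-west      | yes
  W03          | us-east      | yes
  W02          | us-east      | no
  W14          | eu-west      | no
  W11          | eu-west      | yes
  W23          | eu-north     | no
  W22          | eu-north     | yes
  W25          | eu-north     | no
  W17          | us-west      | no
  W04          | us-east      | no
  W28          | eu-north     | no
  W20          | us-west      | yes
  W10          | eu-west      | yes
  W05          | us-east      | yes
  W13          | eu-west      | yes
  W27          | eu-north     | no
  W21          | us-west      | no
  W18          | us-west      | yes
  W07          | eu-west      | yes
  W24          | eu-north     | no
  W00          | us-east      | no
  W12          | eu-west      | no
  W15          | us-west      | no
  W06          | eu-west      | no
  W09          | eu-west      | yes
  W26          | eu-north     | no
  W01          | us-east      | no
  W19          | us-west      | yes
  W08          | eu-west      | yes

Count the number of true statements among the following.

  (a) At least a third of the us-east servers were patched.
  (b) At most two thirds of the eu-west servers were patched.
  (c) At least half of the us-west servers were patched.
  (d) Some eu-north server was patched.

(a) us-east: |A| = 6, |A ∩ B| = 2; needs |A ∩ B| / |A| ≥ 1/3 — true.
(b) eu-west: |A| = 9, |A ∩ B| = 6; needs |A ∩ B| / |A| ≤ 2/3 — true.
(c) us-west: |A| = 7, |A ∩ B| = 4; needs |A ∩ B| ≥ |A ∖ B| — true.
(d) eu-north: |A| = 7, |A ∩ B| = 1; needs A ∩ B ≠ ∅ (|A ∩ B| ≥ 1) — true.

4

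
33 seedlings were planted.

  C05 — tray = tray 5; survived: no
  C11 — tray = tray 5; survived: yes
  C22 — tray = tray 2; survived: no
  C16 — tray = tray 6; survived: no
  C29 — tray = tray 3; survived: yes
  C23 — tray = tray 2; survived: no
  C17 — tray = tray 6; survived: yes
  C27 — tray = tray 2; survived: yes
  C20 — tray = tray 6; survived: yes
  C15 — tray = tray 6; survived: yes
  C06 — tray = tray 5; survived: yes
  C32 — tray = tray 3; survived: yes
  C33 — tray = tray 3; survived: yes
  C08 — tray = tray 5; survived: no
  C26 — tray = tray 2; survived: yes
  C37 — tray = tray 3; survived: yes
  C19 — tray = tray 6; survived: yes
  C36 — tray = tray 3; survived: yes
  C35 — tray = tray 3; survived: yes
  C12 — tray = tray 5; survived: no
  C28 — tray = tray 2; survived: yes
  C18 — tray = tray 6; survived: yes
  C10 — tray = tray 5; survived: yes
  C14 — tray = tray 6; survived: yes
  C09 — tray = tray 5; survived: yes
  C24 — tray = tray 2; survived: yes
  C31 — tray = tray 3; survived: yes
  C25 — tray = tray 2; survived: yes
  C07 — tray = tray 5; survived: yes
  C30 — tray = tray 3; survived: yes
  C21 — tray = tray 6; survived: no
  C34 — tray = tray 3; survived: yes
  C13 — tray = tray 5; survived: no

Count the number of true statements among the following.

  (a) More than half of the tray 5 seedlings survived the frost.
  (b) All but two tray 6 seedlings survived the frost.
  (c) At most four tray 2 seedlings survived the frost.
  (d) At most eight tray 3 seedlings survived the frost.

(a) tray 5: |A| = 9, |A ∩ B| = 5; needs |A ∩ B| > |A ∖ B| — true.
(b) tray 6: |A| = 8, |A ∩ B| = 6; needs |A ∖ B| = 2 — true.
(c) tray 2: |A| = 7, |A ∩ B| = 5; needs |A ∩ B| ≤ 4 — false.
(d) tray 3: |A| = 9, |A ∩ B| = 9; needs |A ∩ B| ≤ 8 — false.

2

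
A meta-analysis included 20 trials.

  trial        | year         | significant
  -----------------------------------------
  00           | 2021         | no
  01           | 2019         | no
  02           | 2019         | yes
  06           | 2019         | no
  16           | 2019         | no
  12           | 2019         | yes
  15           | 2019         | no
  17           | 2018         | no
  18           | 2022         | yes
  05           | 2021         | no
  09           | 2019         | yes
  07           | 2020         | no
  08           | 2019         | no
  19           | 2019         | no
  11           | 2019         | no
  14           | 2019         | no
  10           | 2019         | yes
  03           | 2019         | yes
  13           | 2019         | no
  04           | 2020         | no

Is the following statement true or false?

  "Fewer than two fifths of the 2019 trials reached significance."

True

The determiner here denotes the relation: |A ∩ B| / |A| < 2/5.
A (the restrictor) = {01, 02, 06, 16, 12, 15, 09, 08, 19, 11, 14, 10, 03, 13}, |A| = 14.
A ∩ B = {02, 12, 09, 10, 03}, so |A ∩ B| = 5.
A ∖ B = {01, 06, 16, 15, 08, 19, 11, 14, 13}, so |A ∖ B| = 9.
|A ∩ B|/|A| = 5/14, so the statement is true.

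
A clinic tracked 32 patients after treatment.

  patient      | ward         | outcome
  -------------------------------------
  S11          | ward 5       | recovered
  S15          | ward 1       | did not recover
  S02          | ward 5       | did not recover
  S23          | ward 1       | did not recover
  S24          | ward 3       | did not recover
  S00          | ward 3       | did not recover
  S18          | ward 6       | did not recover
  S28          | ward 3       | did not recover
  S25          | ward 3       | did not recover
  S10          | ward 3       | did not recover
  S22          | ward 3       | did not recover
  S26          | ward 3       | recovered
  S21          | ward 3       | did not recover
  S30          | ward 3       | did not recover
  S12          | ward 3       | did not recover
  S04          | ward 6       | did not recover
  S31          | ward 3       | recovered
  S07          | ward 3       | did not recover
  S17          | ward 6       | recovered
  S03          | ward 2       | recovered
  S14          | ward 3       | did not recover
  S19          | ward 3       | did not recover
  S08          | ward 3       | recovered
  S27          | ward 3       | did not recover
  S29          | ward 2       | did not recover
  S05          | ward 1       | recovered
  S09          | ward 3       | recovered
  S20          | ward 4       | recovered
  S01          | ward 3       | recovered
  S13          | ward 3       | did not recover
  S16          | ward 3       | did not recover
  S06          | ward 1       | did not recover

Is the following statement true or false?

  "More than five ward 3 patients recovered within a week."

False

The determiner here denotes the relation: |A ∩ B| > 5.
|A| = 20, |A ∩ B| = 5, |A ∖ B| = 15.
|A ∩ B| = 5, so the statement is false.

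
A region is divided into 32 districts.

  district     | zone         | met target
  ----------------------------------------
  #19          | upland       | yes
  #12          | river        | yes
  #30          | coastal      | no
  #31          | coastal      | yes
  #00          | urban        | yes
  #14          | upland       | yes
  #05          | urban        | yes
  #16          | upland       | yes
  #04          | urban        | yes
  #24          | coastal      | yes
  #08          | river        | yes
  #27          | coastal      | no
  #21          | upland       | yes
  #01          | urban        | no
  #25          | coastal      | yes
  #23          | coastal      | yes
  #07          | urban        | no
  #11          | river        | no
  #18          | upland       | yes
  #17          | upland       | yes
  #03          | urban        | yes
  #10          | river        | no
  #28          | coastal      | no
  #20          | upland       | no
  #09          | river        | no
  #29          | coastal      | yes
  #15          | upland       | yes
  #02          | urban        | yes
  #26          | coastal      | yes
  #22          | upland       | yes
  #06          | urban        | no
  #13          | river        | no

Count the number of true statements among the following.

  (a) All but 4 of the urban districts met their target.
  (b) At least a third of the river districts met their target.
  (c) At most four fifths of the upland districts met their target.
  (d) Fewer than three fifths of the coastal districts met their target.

(a) urban: |A| = 8, |A ∩ B| = 5; needs |A ∖ B| = 4 — false.
(b) river: |A| = 6, |A ∩ B| = 2; needs |A ∩ B| / |A| ≥ 1/3 — true.
(c) upland: |A| = 9, |A ∩ B| = 8; needs |A ∩ B| / |A| ≤ 4/5 — false.
(d) coastal: |A| = 9, |A ∩ B| = 6; needs |A ∩ B| / |A| < 3/5 — false.

1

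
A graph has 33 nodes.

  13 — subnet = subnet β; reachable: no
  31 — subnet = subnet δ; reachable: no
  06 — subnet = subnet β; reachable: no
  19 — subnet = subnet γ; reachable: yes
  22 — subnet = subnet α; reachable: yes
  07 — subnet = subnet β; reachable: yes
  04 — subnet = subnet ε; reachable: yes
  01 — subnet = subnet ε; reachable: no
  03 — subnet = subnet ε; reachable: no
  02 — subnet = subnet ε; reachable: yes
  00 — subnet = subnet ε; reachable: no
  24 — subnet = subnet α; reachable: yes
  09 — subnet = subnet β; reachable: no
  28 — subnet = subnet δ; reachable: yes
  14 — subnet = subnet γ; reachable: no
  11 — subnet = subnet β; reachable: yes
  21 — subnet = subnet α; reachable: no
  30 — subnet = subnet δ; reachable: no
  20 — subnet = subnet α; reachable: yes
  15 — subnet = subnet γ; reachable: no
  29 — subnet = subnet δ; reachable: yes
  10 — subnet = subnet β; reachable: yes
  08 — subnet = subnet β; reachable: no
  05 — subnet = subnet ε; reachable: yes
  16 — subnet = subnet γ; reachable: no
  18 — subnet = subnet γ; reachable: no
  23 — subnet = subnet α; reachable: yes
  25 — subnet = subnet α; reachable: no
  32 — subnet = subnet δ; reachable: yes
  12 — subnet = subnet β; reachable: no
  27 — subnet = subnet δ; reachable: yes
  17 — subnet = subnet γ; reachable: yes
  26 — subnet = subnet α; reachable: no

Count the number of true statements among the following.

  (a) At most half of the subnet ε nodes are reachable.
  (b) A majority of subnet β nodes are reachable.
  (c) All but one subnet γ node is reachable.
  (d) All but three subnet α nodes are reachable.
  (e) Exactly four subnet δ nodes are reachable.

3

(a) subnet ε: |A| = 6, |A ∩ B| = 3; needs |A ∩ B| ≤ |A ∖ B| — true.
(b) subnet β: |A| = 8, |A ∩ B| = 3; needs |A ∩ B| > |A ∖ B| — false.
(c) subnet γ: |A| = 6, |A ∩ B| = 2; needs |A ∖ B| = 1 — false.
(d) subnet α: |A| = 7, |A ∩ B| = 4; needs |A ∖ B| = 3 — true.
(e) subnet δ: |A| = 6, |A ∩ B| = 4; needs |A ∩ B| = 4 — true.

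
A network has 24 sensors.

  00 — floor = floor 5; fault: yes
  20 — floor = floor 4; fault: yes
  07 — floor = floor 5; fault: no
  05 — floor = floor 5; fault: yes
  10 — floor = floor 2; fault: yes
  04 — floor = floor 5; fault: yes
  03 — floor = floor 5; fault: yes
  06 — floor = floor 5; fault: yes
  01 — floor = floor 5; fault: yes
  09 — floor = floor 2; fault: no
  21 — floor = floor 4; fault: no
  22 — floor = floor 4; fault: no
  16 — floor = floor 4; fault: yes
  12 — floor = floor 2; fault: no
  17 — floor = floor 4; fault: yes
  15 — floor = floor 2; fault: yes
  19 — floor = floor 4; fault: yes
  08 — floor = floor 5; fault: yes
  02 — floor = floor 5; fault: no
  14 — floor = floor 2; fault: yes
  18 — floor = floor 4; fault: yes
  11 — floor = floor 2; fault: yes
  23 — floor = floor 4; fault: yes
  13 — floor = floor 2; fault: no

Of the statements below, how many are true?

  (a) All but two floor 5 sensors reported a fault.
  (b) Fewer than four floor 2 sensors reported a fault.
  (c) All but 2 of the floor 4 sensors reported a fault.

2

(a) floor 5: |A| = 9, |A ∩ B| = 7; needs |A ∖ B| = 2 — true.
(b) floor 2: |A| = 7, |A ∩ B| = 4; needs |A ∩ B| < 4 — false.
(c) floor 4: |A| = 8, |A ∩ B| = 6; needs |A ∖ B| = 2 — true.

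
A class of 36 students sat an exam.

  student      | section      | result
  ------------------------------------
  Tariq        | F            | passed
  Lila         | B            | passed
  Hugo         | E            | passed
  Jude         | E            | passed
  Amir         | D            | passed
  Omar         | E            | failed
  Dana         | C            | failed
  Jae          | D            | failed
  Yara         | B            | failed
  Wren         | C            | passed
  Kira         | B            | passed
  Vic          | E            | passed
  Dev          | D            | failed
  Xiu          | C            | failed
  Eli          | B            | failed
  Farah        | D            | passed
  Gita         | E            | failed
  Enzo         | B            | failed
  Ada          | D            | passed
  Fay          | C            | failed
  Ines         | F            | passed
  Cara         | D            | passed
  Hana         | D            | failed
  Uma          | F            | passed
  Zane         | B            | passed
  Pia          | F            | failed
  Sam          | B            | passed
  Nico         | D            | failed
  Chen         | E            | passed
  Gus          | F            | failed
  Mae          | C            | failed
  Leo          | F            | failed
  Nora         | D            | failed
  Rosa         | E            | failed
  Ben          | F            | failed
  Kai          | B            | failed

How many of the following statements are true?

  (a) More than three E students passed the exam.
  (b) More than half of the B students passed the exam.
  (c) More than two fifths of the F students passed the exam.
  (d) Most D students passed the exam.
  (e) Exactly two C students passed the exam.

(a) E: |A| = 7, |A ∩ B| = 4; needs |A ∩ B| > 3 — true.
(b) B: |A| = 8, |A ∩ B| = 4; needs |A ∩ B| > |A ∖ B| — false.
(c) F: |A| = 7, |A ∩ B| = 3; needs |A ∩ B| / |A| > 2/5 — true.
(d) D: |A| = 9, |A ∩ B| = 4; needs |A ∩ B| > |A ∖ B| — false.
(e) C: |A| = 5, |A ∩ B| = 1; needs |A ∩ B| = 2 — false.

2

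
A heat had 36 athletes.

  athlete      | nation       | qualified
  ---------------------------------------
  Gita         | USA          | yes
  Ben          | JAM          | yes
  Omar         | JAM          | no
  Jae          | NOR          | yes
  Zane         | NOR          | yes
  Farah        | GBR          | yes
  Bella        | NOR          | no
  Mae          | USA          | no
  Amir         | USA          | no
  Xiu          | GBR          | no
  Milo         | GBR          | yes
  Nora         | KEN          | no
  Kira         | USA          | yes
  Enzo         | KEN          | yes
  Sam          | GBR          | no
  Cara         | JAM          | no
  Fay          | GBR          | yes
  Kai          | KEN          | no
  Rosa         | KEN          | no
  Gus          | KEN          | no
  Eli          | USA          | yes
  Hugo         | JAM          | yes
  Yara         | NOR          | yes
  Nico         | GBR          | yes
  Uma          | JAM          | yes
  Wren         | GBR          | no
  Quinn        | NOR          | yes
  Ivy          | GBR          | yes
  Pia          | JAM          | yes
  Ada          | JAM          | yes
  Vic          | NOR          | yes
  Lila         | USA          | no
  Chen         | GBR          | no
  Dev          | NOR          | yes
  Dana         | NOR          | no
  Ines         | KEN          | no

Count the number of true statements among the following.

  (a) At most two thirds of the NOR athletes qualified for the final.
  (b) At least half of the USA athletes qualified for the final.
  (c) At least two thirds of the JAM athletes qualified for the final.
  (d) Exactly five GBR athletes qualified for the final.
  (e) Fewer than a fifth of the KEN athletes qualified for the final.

(a) NOR: |A| = 8, |A ∩ B| = 6; needs |A ∩ B| / |A| ≤ 2/3 — false.
(b) USA: |A| = 6, |A ∩ B| = 3; needs |A ∩ B| ≥ |A ∖ B| — true.
(c) JAM: |A| = 7, |A ∩ B| = 5; needs |A ∩ B| / |A| ≥ 2/3 — true.
(d) GBR: |A| = 9, |A ∩ B| = 5; needs |A ∩ B| = 5 — true.
(e) KEN: |A| = 6, |A ∩ B| = 1; needs |A ∩ B| / |A| < 1/5 — true.

4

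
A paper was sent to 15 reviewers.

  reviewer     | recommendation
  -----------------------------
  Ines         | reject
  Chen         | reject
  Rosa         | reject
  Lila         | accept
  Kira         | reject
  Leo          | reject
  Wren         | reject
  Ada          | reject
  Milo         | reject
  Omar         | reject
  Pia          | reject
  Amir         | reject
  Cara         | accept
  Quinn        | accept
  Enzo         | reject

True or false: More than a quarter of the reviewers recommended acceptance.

False

Truth condition: |A ∩ B| / |A| > 1/4.
|A| = 15, |A ∩ B| = 3, |A ∖ B| = 12.
|A ∩ B|/|A| = 3/15, so the statement is false.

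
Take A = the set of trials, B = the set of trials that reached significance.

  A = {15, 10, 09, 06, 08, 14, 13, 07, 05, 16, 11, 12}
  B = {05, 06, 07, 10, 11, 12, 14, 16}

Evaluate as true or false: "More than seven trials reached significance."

True

'More than seven trials reached significance' holds iff |A ∩ B| > 7.
A (the restrictor) = {15, 10, 09, 06, 08, 14, 13, 07, 05, 16, 11, 12}, |A| = 12.
A ∩ B = {10, 06, 14, 07, 05, 16, 11, 12}, so |A ∩ B| = 8.
|A ∩ B| = 8, so the statement is true.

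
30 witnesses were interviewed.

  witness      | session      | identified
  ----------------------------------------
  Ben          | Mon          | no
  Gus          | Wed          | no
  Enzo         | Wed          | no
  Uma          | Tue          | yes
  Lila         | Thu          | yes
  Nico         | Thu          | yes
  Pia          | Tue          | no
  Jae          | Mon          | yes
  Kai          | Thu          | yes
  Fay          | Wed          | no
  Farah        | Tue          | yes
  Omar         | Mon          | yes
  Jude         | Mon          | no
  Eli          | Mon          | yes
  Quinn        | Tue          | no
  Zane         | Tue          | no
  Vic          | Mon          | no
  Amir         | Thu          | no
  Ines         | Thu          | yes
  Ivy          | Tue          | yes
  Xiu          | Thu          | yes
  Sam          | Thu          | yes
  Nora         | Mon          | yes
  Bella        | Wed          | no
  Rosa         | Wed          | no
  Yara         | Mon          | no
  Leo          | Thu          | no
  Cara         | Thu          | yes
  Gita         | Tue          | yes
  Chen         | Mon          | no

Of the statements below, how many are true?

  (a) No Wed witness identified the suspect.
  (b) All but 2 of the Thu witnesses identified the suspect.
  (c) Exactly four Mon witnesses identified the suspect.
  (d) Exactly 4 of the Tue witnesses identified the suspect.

4

(a) Wed: |A| = 5, |A ∩ B| = 0; needs A ∩ B = ∅ (|A ∩ B| = 0) — true.
(b) Thu: |A| = 9, |A ∩ B| = 7; needs |A ∖ B| = 2 — true.
(c) Mon: |A| = 9, |A ∩ B| = 4; needs |A ∩ B| = 4 — true.
(d) Tue: |A| = 7, |A ∩ B| = 4; needs |A ∩ B| = 4 — true.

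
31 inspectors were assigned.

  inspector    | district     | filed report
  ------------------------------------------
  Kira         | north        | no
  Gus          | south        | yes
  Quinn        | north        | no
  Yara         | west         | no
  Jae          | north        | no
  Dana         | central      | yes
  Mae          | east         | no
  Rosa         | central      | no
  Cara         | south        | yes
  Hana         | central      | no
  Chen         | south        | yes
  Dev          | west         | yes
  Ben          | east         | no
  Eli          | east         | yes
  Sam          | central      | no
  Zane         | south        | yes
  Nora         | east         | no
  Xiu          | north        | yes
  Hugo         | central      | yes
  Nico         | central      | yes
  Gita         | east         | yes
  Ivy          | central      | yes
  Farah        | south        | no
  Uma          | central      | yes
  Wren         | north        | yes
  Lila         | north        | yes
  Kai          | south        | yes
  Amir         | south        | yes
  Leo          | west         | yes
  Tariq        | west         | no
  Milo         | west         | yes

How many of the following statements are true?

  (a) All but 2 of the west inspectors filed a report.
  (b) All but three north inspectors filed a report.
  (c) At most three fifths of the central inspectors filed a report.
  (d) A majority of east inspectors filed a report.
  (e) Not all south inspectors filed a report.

3

(a) west: |A| = 5, |A ∩ B| = 3; needs |A ∖ B| = 2 — true.
(b) north: |A| = 6, |A ∩ B| = 3; needs |A ∖ B| = 3 — true.
(c) central: |A| = 8, |A ∩ B| = 5; needs |A ∩ B| / |A| ≤ 3/5 — false.
(d) east: |A| = 5, |A ∩ B| = 2; needs |A ∩ B| > |A ∖ B| — false.
(e) south: |A| = 7, |A ∩ B| = 6; needs A ⊄ B (|A ∖ B| ≥ 1) — true.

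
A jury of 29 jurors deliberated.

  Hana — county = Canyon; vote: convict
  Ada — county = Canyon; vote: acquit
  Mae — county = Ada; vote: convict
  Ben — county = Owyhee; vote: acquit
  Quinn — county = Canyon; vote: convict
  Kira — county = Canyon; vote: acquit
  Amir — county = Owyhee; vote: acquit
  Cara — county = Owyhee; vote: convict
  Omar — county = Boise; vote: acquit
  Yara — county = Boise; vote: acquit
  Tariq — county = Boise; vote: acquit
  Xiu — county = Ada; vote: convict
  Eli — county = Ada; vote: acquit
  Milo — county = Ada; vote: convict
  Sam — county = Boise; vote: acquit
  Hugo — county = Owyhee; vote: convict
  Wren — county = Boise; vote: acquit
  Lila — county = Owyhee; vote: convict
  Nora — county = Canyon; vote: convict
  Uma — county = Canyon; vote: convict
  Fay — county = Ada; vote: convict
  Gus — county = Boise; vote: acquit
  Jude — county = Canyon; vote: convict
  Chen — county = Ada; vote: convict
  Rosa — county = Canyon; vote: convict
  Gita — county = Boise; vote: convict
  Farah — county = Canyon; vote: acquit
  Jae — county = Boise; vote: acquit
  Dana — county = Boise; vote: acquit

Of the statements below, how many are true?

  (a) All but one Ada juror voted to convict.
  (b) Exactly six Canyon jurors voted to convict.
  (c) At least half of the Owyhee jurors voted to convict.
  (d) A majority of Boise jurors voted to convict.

3

(a) Ada: |A| = 6, |A ∩ B| = 5; needs |A ∖ B| = 1 — true.
(b) Canyon: |A| = 9, |A ∩ B| = 6; needs |A ∩ B| = 6 — true.
(c) Owyhee: |A| = 5, |A ∩ B| = 3; needs |A ∩ B| ≥ |A ∖ B| — true.
(d) Boise: |A| = 9, |A ∩ B| = 1; needs |A ∩ B| > |A ∖ B| — false.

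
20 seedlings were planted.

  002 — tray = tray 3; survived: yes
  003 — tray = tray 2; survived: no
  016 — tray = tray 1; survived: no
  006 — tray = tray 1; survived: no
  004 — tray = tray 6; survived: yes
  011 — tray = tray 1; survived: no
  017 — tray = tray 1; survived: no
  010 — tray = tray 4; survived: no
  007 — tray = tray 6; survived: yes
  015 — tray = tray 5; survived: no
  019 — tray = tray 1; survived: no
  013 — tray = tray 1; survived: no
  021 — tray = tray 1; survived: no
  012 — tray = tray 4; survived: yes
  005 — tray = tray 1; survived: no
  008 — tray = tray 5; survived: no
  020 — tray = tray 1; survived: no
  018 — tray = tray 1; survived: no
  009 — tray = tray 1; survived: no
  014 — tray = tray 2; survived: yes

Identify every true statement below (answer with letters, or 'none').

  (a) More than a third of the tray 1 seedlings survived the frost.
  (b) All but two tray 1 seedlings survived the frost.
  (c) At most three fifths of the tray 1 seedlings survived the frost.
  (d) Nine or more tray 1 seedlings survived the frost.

(c)

|A| = 11, |A ∩ B| = 0, |A ∖ B| = 11.
(a) |A ∩ B| / |A| > 1/3: fails.
(b) |A ∖ B| = 2: fails.
(c) |A ∩ B| / |A| ≤ 3/5: holds.
(d) |A ∩ B| ≥ 9: fails.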